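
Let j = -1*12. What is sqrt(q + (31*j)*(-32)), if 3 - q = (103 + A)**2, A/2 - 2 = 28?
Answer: I*sqrt(14662) ≈ 121.09*I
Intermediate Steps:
A = 60 (A = 4 + 2*28 = 4 + 56 = 60)
j = -12
q = -26566 (q = 3 - (103 + 60)**2 = 3 - 1*163**2 = 3 - 1*26569 = 3 - 26569 = -26566)
sqrt(q + (31*j)*(-32)) = sqrt(-26566 + (31*(-12))*(-32)) = sqrt(-26566 - 372*(-32)) = sqrt(-26566 + 11904) = sqrt(-14662) = I*sqrt(14662)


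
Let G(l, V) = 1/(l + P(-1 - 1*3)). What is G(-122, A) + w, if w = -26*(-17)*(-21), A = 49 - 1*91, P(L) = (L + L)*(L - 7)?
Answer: -315589/34 ≈ -9282.0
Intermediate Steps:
P(L) = 2*L*(-7 + L) (P(L) = (2*L)*(-7 + L) = 2*L*(-7 + L))
A = -42 (A = 49 - 91 = -42)
G(l, V) = 1/(88 + l) (G(l, V) = 1/(l + 2*(-1 - 1*3)*(-7 + (-1 - 1*3))) = 1/(l + 2*(-1 - 3)*(-7 + (-1 - 3))) = 1/(l + 2*(-4)*(-7 - 4)) = 1/(l + 2*(-4)*(-11)) = 1/(l + 88) = 1/(88 + l))
w = -9282 (w = 442*(-21) = -9282)
G(-122, A) + w = 1/(88 - 122) - 9282 = 1/(-34) - 9282 = -1/34 - 9282 = -315589/34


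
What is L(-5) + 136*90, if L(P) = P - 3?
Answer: 12232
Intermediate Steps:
L(P) = -3 + P
L(-5) + 136*90 = (-3 - 5) + 136*90 = -8 + 12240 = 12232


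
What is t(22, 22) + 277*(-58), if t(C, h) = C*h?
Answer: -15582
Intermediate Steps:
t(22, 22) + 277*(-58) = 22*22 + 277*(-58) = 484 - 16066 = -15582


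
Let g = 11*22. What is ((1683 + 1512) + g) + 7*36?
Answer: 3689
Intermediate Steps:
g = 242
((1683 + 1512) + g) + 7*36 = ((1683 + 1512) + 242) + 7*36 = (3195 + 242) + 252 = 3437 + 252 = 3689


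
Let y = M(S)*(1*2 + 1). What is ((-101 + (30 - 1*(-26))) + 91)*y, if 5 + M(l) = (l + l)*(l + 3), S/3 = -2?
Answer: 4278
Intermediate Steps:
S = -6 (S = 3*(-2) = -6)
M(l) = -5 + 2*l*(3 + l) (M(l) = -5 + (l + l)*(l + 3) = -5 + (2*l)*(3 + l) = -5 + 2*l*(3 + l))
y = 93 (y = (-5 + 2*(-6)² + 6*(-6))*(1*2 + 1) = (-5 + 2*36 - 36)*(2 + 1) = (-5 + 72 - 36)*3 = 31*3 = 93)
((-101 + (30 - 1*(-26))) + 91)*y = ((-101 + (30 - 1*(-26))) + 91)*93 = ((-101 + (30 + 26)) + 91)*93 = ((-101 + 56) + 91)*93 = (-45 + 91)*93 = 46*93 = 4278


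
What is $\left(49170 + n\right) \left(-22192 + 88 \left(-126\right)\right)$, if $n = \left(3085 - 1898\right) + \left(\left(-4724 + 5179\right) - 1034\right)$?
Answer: $-1656611840$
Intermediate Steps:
$n = 608$ ($n = 1187 + \left(455 - 1034\right) = 1187 - 579 = 608$)
$\left(49170 + n\right) \left(-22192 + 88 \left(-126\right)\right) = \left(49170 + 608\right) \left(-22192 + 88 \left(-126\right)\right) = 49778 \left(-22192 - 11088\right) = 49778 \left(-33280\right) = -1656611840$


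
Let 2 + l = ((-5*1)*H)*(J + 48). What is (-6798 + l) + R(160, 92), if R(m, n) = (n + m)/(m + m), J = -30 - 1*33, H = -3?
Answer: -561937/80 ≈ -7024.2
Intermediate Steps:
J = -63 (J = -30 - 33 = -63)
R(m, n) = (m + n)/(2*m) (R(m, n) = (m + n)/((2*m)) = (m + n)*(1/(2*m)) = (m + n)/(2*m))
l = -227 (l = -2 + (-5*1*(-3))*(-63 + 48) = -2 - 5*(-3)*(-15) = -2 + 15*(-15) = -2 - 225 = -227)
(-6798 + l) + R(160, 92) = (-6798 - 227) + (½)*(160 + 92)/160 = -7025 + (½)*(1/160)*252 = -7025 + 63/80 = -561937/80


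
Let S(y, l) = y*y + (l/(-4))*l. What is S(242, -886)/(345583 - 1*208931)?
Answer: -137685/136652 ≈ -1.0076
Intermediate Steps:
S(y, l) = y**2 - l**2/4 (S(y, l) = y**2 + (-l/4)*l = y**2 - l**2/4)
S(242, -886)/(345583 - 1*208931) = (242**2 - 1/4*(-886)**2)/(345583 - 1*208931) = (58564 - 1/4*784996)/(345583 - 208931) = (58564 - 196249)/136652 = -137685*1/136652 = -137685/136652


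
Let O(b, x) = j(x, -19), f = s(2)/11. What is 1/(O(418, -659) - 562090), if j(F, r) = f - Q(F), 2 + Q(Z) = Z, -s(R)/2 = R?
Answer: -11/6175723 ≈ -1.7812e-6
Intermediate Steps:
s(R) = -2*R
Q(Z) = -2 + Z
f = -4/11 (f = -2*2/11 = -4*1/11 = -4/11 ≈ -0.36364)
j(F, r) = 18/11 - F (j(F, r) = -4/11 - (-2 + F) = -4/11 + (2 - F) = 18/11 - F)
O(b, x) = 18/11 - x
1/(O(418, -659) - 562090) = 1/((18/11 - 1*(-659)) - 562090) = 1/((18/11 + 659) - 562090) = 1/(7267/11 - 562090) = 1/(-6175723/11) = -11/6175723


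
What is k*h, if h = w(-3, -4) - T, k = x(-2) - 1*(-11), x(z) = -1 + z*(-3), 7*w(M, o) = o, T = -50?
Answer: 5536/7 ≈ 790.86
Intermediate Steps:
w(M, o) = o/7
x(z) = -1 - 3*z
k = 16 (k = (-1 - 3*(-2)) - 1*(-11) = (-1 + 6) + 11 = 5 + 11 = 16)
h = 346/7 (h = (1/7)*(-4) - 1*(-50) = -4/7 + 50 = 346/7 ≈ 49.429)
k*h = 16*(346/7) = 5536/7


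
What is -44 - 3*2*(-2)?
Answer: -32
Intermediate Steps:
-44 - 3*2*(-2) = -44 - 6*(-2) = -44 - 1*(-12) = -44 + 12 = -32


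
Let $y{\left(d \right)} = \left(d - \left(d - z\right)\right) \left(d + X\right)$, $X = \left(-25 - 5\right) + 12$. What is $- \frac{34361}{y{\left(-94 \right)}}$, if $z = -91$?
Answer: $- \frac{34361}{10192} \approx -3.3714$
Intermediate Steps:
$X = -18$ ($X = -30 + 12 = -18$)
$y{\left(d \right)} = 1638 - 91 d$ ($y{\left(d \right)} = \left(d - \left(91 + d\right)\right) \left(d - 18\right) = - 91 \left(-18 + d\right) = 1638 - 91 d$)
$- \frac{34361}{y{\left(-94 \right)}} = - \frac{34361}{1638 - -8554} = - \frac{34361}{1638 + 8554} = - \frac{34361}{10192}$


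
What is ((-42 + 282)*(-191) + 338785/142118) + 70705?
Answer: 3534102855/142118 ≈ 24867.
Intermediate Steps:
((-42 + 282)*(-191) + 338785/142118) + 70705 = (240*(-191) + 338785*(1/142118)) + 70705 = (-45840 + 338785/142118) + 70705 = -6514350335/142118 + 70705 = 3534102855/142118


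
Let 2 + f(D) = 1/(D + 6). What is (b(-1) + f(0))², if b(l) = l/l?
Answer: 25/36 ≈ 0.69444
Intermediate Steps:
b(l) = 1
f(D) = -2 + 1/(6 + D) (f(D) = -2 + 1/(D + 6) = -2 + 1/(6 + D))
(b(-1) + f(0))² = (1 + (-11 - 2*0)/(6 + 0))² = (1 + (-11 + 0)/6)² = (1 + (⅙)*(-11))² = (1 - 11/6)² = (-⅚)² = 25/36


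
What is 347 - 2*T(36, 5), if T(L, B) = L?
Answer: 275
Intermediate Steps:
347 - 2*T(36, 5) = 347 - 2*36 = 347 - 72 = 275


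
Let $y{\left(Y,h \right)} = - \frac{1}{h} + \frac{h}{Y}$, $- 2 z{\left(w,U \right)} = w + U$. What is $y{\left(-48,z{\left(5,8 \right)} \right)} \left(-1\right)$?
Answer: $- \frac{361}{1248} \approx -0.28926$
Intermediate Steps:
$z{\left(w,U \right)} = - \frac{U}{2} - \frac{w}{2}$ ($z{\left(w,U \right)} = - \frac{w + U}{2} = - \frac{U + w}{2} = - \frac{U}{2} - \frac{w}{2}$)
$y{\left(-48,z{\left(5,8 \right)} \right)} \left(-1\right) = \left(- \frac{1}{\left(- \frac{1}{2}\right) 8 - \frac{5}{2}} + \frac{\left(- \frac{1}{2}\right) 8 - \frac{5}{2}}{-48}\right) \left(-1\right) = \left(- \frac{1}{-4 - \frac{5}{2}} + \left(-4 - \frac{5}{2}\right) \left(- \frac{1}{48}\right)\right) \left(-1\right) = \left(- \frac{1}{- \frac{13}{2}} - - \frac{13}{96}\right) \left(-1\right) = \left(\left(-1\right) \left(- \frac{2}{13}\right) + \frac{13}{96}\right) \left(-1\right) = \left(\frac{2}{13} + \frac{13}{96}\right) \left(-1\right) = \frac{361}{1248} \left(-1\right) = - \frac{361}{1248}$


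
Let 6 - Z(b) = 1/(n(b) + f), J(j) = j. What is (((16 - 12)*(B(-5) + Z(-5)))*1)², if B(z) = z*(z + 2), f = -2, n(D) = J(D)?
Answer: 350464/49 ≈ 7152.3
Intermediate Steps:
n(D) = D
B(z) = z*(2 + z)
Z(b) = 6 - 1/(-2 + b) (Z(b) = 6 - 1/(b - 2) = 6 - 1/(-2 + b))
(((16 - 12)*(B(-5) + Z(-5)))*1)² = (((16 - 12)*(-5*(2 - 5) + (-13 + 6*(-5))/(-2 - 5)))*1)² = ((4*(-5*(-3) + (-13 - 30)/(-7)))*1)² = ((4*(15 - ⅐*(-43)))*1)² = ((4*(15 + 43/7))*1)² = ((4*(148/7))*1)² = ((592/7)*1)² = (592/7)² = 350464/49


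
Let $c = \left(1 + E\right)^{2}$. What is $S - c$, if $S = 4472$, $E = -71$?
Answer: $-428$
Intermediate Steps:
$c = 4900$ ($c = \left(1 - 71\right)^{2} = \left(-70\right)^{2} = 4900$)
$S - c = 4472 - 4900 = -428$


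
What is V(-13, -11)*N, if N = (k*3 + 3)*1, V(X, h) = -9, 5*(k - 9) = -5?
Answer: -243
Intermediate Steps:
k = 8 (k = 9 + (⅕)*(-5) = 9 - 1 = 8)
N = 27 (N = (8*3 + 3)*1 = (24 + 3)*1 = 27*1 = 27)
V(-13, -11)*N = -9*27 = -243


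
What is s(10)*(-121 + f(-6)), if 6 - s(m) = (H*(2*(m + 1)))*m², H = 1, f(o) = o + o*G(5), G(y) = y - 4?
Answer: 291802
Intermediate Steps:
G(y) = -4 + y
f(o) = 2*o (f(o) = o + o*(-4 + 5) = o + o*1 = o + o = 2*o)
s(m) = 6 - m²*(2 + 2*m) (s(m) = 6 - 1*(2*(m + 1))*m² = 6 - 1*(2*(1 + m))*m² = 6 - 1*(2 + 2*m)*m² = 6 - (2 + 2*m)*m² = 6 - m²*(2 + 2*m))
s(10)*(-121 + f(-6)) = (6 - 2*10² - 2*10³)*(-121 + 2*(-6)) = (6 - 2*100 - 2*1000)*(-121 - 12) = (6 - 200 - 2000)*(-133) = -2194*(-133) = 291802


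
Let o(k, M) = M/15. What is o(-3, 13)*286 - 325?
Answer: -1157/15 ≈ -77.133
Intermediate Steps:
o(k, M) = M/15 (o(k, M) = M*(1/15) = M/15)
o(-3, 13)*286 - 325 = ((1/15)*13)*286 - 325 = (13/15)*286 - 325 = 3718/15 - 325 = -1157/15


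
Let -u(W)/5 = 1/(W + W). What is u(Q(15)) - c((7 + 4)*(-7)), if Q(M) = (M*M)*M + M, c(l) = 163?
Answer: -221029/1356 ≈ -163.00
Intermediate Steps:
Q(M) = M + M**3 (Q(M) = M**2*M + M = M**3 + M = M + M**3)
u(W) = -5/(2*W) (u(W) = -5/(W + W) = -5*1/(2*W) = -5/(2*W))
u(Q(15)) - c((7 + 4)*(-7)) = -5/(2*(15 + 15**3)) - 1*163 = -5/(2*(15 + 3375)) - 163 = -5/2/3390 - 163 = -5/2*1/3390 - 163 = -1/1356 - 163 = -221029/1356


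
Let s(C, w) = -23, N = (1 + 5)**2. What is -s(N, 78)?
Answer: 23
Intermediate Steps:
N = 36 (N = 6**2 = 36)
-s(N, 78) = -1*(-23) = 23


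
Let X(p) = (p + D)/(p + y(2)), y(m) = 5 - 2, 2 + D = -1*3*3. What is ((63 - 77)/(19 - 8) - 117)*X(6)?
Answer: 6505/99 ≈ 65.707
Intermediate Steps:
D = -11 (D = -2 - 1*3*3 = -2 - 3*3 = -2 - 9 = -11)
y(m) = 3
X(p) = (-11 + p)/(3 + p) (X(p) = (p - 11)/(p + 3) = (-11 + p)/(3 + p))
((63 - 77)/(19 - 8) - 117)*X(6) = ((63 - 77)/(19 - 8) - 117)*((-11 + 6)/(3 + 6)) = (-14/11 - 117)*(-5/9) = -1301/11*(-5/9) = 6505/99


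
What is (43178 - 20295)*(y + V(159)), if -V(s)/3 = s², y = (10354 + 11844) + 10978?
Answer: -976348961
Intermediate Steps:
y = 33176 (y = 22198 + 10978 = 33176)
V(s) = -3*s²
(43178 - 20295)*(y + V(159)) = (43178 - 20295)*(33176 - 3*159²) = 22883*(33176 - 3*25281) = 22883*(33176 - 75843) = 22883*(-42667) = -976348961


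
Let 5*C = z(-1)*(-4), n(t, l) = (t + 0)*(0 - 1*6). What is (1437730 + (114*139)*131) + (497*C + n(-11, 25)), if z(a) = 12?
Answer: 17544254/5 ≈ 3.5089e+6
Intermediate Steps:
n(t, l) = -6*t (n(t, l) = t*(0 - 6) = t*(-6) = -6*t)
C = -48/5 (C = (12*(-4))/5 = (1/5)*(-48) = -48/5 ≈ -9.6000)
(1437730 + (114*139)*131) + (497*C + n(-11, 25)) = (1437730 + (114*139)*131) + (497*(-48/5) - 6*(-11)) = (1437730 + 15846*131) + (-23856/5 + 66) = (1437730 + 2075826) - 23526/5 = 3513556 - 23526/5 = 17544254/5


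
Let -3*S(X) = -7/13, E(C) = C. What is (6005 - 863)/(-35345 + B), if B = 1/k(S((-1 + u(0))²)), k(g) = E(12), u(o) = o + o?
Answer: -61704/424139 ≈ -0.14548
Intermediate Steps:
u(o) = 2*o
S(X) = 7/39 (S(X) = -(-7)/(3*13) = -⅓*(-7/13) = 7/39)
k(g) = 12
B = 1/12 ≈ 0.083333
(6005 - 863)/(-35345 + B) = (6005 - 863)/(-35345 + 1/12) = 5142/(-424139/12) = 5142*(-12/424139) = -61704/424139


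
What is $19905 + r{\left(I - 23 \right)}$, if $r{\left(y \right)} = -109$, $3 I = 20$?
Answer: $19796$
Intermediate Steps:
$I = \frac{20}{3}$ ($I = \frac{1}{3} \cdot 20 = \frac{20}{3} \approx 6.6667$)
$19905 + r{\left(I - 23 \right)} = 19905 - 109 = 19796$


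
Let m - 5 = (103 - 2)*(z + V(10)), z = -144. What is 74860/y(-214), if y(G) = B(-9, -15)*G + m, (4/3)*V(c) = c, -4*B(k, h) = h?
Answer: -18715/3646 ≈ -5.1330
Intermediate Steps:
B(k, h) = -h/4
V(c) = 3*c/4
m = -27563/2 (m = 5 + (103 - 2)*(-144 + (¾)*10) = 5 + 101*(-144 + 15/2) = 5 + 101*(-273/2) = 5 - 27573/2 = -27563/2 ≈ -13782.)
y(G) = -27563/2 + 15*G/4 (y(G) = (-¼*(-15))*G - 27563/2 = 15*G/4 - 27563/2 = -27563/2 + 15*G/4)
74860/y(-214) = 74860/(-27563/2 + (15/4)*(-214)) = 74860/(-27563/2 - 1605/2) = 74860/(-14584) = 74860*(-1/14584) = -18715/3646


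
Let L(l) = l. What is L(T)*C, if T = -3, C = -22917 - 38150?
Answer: 183201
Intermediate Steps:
C = -61067
L(T)*C = -3*(-61067) = 183201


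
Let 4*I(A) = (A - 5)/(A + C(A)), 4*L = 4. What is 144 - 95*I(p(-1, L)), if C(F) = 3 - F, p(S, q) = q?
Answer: 527/3 ≈ 175.67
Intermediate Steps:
L = 1 (L = (¼)*4 = 1)
I(A) = -5/12 + A/12 (I(A) = ((A - 5)/(A + (3 - A)))/4 = ((-5 + A)/3)/4 = ((-5 + A)*(⅓))/4 = (-5/3 + A/3)/4 = -5/12 + A/12)
144 - 95*I(p(-1, L)) = 144 - 95*(-5/12 + (1/12)*1) = 144 - 95*(-5/12 + 1/12) = 144 - 95*(-⅓) = 144 + 95/3 = 527/3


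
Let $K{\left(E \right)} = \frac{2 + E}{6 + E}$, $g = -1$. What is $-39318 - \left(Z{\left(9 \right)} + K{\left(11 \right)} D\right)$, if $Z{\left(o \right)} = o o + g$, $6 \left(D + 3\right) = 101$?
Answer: $- \frac{4019675}{102} \approx -39409.0$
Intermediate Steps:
$D = \frac{83}{6}$ ($D = -3 + \frac{1}{6} \cdot 101 = -3 + \frac{101}{6} = \frac{83}{6} \approx 13.833$)
$Z{\left(o \right)} = -1 + o^{2}$ ($Z{\left(o \right)} = o o - 1 = o^{2} - 1 = -1 + o^{2}$)
$K{\left(E \right)} = \frac{2 + E}{6 + E}$
$-39318 - \left(Z{\left(9 \right)} + K{\left(11 \right)} D\right) = -39318 - \left(\left(-1 + 9^{2}\right) + \frac{2 + 11}{6 + 11} \cdot \frac{83}{6}\right) = -39318 - \left(\left(-1 + 81\right) + \frac{1}{17} \cdot 13 \cdot \frac{83}{6}\right) = -39318 - \left(80 + \frac{1}{17} \cdot 13 \cdot \frac{83}{6}\right) = -39318 - \left(80 + \frac{13}{17} \cdot \frac{83}{6}\right) = -39318 - \left(80 + \frac{1079}{102}\right) = -39318 - \frac{9239}{102} = - \frac{4019675}{102}$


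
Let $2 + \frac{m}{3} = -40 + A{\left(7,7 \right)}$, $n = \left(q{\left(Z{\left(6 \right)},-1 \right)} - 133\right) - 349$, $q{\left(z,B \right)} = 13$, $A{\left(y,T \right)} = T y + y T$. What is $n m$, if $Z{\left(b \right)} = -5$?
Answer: $-78792$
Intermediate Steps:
$A{\left(y,T \right)} = 2 T y$ ($A{\left(y,T \right)} = T y + T y = 2 T y$)
$n = -469$ ($n = \left(13 - 133\right) - 349 = -120 - 349 = -469$)
$m = 168$ ($m = -6 + 3 \left(-40 + 2 \cdot 7 \cdot 7\right) = -6 + 3 \left(-40 + 98\right) = -6 + 3 \cdot 58 = -6 + 174 = 168$)
$n m = \left(-469\right) 168 = -78792$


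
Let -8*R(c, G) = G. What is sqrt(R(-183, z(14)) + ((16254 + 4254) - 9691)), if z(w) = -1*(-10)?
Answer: 3*sqrt(4807)/2 ≈ 104.00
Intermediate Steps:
z(w) = 10
R(c, G) = -G/8
sqrt(R(-183, z(14)) + ((16254 + 4254) - 9691)) = sqrt(-1/8*10 + ((16254 + 4254) - 9691)) = sqrt(-5/4 + (20508 - 9691)) = sqrt(-5/4 + 10817) = sqrt(43263/4) = 3*sqrt(4807)/2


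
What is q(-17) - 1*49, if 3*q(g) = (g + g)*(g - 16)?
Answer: 325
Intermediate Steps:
q(g) = 2*g*(-16 + g)/3 (q(g) = ((g + g)*(g - 16))/3 = ((2*g)*(-16 + g))/3 = (2*g*(-16 + g))/3 = 2*g*(-16 + g)/3)
q(-17) - 1*49 = (⅔)*(-17)*(-16 - 17) - 1*49 = (⅔)*(-17)*(-33) - 49 = 374 - 49 = 325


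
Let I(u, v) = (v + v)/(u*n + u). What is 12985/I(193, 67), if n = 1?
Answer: 2506105/67 ≈ 37405.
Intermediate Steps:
I(u, v) = v/u (I(u, v) = (v + v)/(u*1 + u) = (2*v)/(u + u) = (2*v)/((2*u)) = (2*v)*(1/(2*u)) = v/u)
12985/I(193, 67) = 12985/((67/193)) = 12985/((67*(1/193))) = 12985/(67/193) = 12985*(193/67) = 2506105/67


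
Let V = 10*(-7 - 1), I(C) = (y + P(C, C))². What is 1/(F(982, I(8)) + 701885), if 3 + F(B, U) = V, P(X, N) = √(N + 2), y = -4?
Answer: 1/701802 ≈ 1.4249e-6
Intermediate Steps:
P(X, N) = √(2 + N)
I(C) = (-4 + √(2 + C))²
V = -80 (V = 10*(-8) = -80)
F(B, U) = -83 (F(B, U) = -3 - 80 = -83)
1/(F(982, I(8)) + 701885) = 1/(-83 + 701885) = 1/701802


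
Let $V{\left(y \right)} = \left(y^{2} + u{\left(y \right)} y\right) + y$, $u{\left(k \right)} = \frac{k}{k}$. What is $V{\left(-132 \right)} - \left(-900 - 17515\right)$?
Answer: $35575$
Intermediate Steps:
$u{\left(k \right)} = 1$
$V{\left(y \right)} = y^{2} + 2 y$ ($V{\left(y \right)} = \left(y^{2} + 1 y\right) + y = \left(y^{2} + y\right) + y = \left(y + y^{2}\right) + y = y^{2} + 2 y$)
$V{\left(-132 \right)} - \left(-900 - 17515\right) = - 132 \left(2 - 132\right) - \left(-900 - 17515\right) = \left(-132\right) \left(-130\right) - -18415 = 17160 + 18415 = 35575$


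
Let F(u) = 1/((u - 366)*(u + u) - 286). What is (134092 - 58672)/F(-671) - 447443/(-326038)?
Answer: 34213441312040723/326038 ≈ 1.0494e+11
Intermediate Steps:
F(u) = 1/(-286 + 2*u*(-366 + u)) (F(u) = 1/((-366 + u)*(2*u) - 286) = 1/(2*u*(-366 + u) - 286) = 1/(-286 + 2*u*(-366 + u)))
(134092 - 58672)/F(-671) - 447443/(-326038) = (134092 - 58672)/((1/(2*(-143 + (-671)² - 366*(-671))))) - 447443/(-326038) = 75420/((1/(2*(-143 + 450241 + 245586)))) - 447443*(-1/326038) = 75420/(((½)/695684)) + 447443/326038 = 75420/(((½)*(1/695684))) + 447443/326038 = 75420/(1/1391368) + 447443/326038 = 75420*1391368 + 447443/326038 = 104936974560 + 447443/326038 = 34213441312040723/326038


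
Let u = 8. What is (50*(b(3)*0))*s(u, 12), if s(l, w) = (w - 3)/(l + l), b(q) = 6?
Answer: 0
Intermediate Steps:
s(l, w) = (-3 + w)/(2*l) (s(l, w) = (-3 + w)/((2*l)) = (-3 + w)*(1/(2*l)) = (-3 + w)/(2*l))
(50*(b(3)*0))*s(u, 12) = (50*(6*0))*((1/2)*(-3 + 12)/8) = (50*0)*((1/2)*(1/8)*9) = 0*(9/16) = 0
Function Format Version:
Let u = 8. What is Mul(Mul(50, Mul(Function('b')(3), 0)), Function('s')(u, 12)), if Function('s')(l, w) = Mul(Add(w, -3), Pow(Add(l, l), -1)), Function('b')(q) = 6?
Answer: 0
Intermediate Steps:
Function('s')(l, w) = Mul(Rational(1, 2), Pow(l, -1), Add(-3, w)) (Function('s')(l, w) = Mul(Add(-3, w), Pow(Mul(2, l), -1)) = Mul(Add(-3, w), Mul(Rational(1, 2), Pow(l, -1))) = Mul(Rational(1, 2), Pow(l, -1), Add(-3, w)))
Mul(Mul(50, Mul(Function('b')(3), 0)), Function('s')(u, 12)) = Mul(Mul(50, Mul(6, 0)), Mul(Rational(1, 2), Pow(8, -1), Add(-3, 12))) = Mul(Mul(50, 0), Mul(Rational(1, 2), Rational(1, 8), 9)) = Mul(0, Rational(9, 16)) = 0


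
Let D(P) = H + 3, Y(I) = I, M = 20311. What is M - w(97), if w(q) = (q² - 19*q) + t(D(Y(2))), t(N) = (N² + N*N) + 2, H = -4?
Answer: 12741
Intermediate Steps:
D(P) = -1 (D(P) = -4 + 3 = -1)
t(N) = 2 + 2*N² (t(N) = (N² + N²) + 2 = 2*N² + 2 = 2 + 2*N²)
w(q) = 4 + q² - 19*q (w(q) = (q² - 19*q) + (2 + 2*(-1)²) = (q² - 19*q) + (2 + 2*1) = (q² - 19*q) + (2 + 2) = (q² - 19*q) + 4 = 4 + q² - 19*q)
M - w(97) = 20311 - (4 + 97² - 19*97) = 20311 - (4 + 9409 - 1843) = 20311 - 1*7570 = 20311 - 7570 = 12741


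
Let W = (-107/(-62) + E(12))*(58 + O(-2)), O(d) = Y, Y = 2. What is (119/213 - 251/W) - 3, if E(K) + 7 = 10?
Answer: -692017/208030 ≈ -3.3265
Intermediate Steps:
E(K) = 3 (E(K) = -7 + 10 = 3)
O(d) = 2
W = 8790/31 (W = (-107/(-62) + 3)*(58 + 2) = (-107*(-1/62) + 3)*60 = (107/62 + 3)*60 = (293/62)*60 = 8790/31 ≈ 283.55)
(119/213 - 251/W) - 3 = (119/213 - 251/8790/31) - 3 = (119*(1/213) - 251*31/8790) - 3 = (119/213 - 7781/8790) - 3 = -67927/208030 - 3 = -692017/208030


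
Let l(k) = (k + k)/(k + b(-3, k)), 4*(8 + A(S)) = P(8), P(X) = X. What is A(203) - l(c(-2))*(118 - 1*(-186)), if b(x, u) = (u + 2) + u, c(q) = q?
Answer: -310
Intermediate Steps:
b(x, u) = 2 + 2*u (b(x, u) = (2 + u) + u = 2 + 2*u)
A(S) = -6 (A(S) = -8 + (¼)*8 = -8 + 2 = -6)
l(k) = 2*k/(2 + 3*k) (l(k) = (k + k)/(k + (2 + 2*k)) = (2*k)/(2 + 3*k) = 2*k/(2 + 3*k))
A(203) - l(c(-2))*(118 - 1*(-186)) = -6 - 2*(-2)/(2 + 3*(-2))*(118 - 1*(-186)) = -6 - 2*(-2)/(2 - 6)*(118 + 186) = -6 - 2*(-2)/(-4)*304 = -6 - 2*(-2)*(-¼)*304 = -6 - 304 = -310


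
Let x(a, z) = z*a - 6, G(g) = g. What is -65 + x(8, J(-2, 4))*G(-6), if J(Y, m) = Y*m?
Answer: 355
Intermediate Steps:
x(a, z) = -6 + a*z (x(a, z) = a*z - 6 = -6 + a*z)
-65 + x(8, J(-2, 4))*G(-6) = -65 + (-6 + 8*(-2*4))*(-6) = -65 + (-6 + 8*(-8))*(-6) = -65 + (-6 - 64)*(-6) = -65 - 70*(-6) = -65 + 420 = 355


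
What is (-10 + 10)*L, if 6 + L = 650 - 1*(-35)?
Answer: 0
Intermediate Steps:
L = 679 (L = -6 + (650 - 1*(-35)) = -6 + (650 + 35) = -6 + 685 = 679)
(-10 + 10)*L = (-10 + 10)*679 = 0*679 = 0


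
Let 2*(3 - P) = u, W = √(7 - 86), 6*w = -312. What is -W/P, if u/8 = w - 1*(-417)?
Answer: I*√79/1457 ≈ 0.0061003*I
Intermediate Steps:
w = -52 (w = (⅙)*(-312) = -52)
W = I*√79 (W = √(-79) = I*√79 ≈ 8.8882*I)
u = 2920 (u = 8*(-52 - 1*(-417)) = 8*(-52 + 417) = 8*365 = 2920)
P = -1457 (P = 3 - ½*2920 = 3 - 1460 = -1457)
-W/P = -I*√79/(-1457) = -I*√79*(-1)/1457 = -(-1)*I*√79/1457 = I*√79/1457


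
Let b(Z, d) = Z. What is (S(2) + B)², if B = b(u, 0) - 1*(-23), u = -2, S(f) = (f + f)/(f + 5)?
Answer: 22801/49 ≈ 465.33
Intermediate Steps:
S(f) = 2*f/(5 + f) (S(f) = (2*f)/(5 + f) = 2*f/(5 + f))
B = 21 (B = -2 - 1*(-23) = -2 + 23 = 21)
(S(2) + B)² = (2*2/(5 + 2) + 21)² = (2*2/7 + 21)² = (2*2*(⅐) + 21)² = (4/7 + 21)² = (151/7)² = 22801/49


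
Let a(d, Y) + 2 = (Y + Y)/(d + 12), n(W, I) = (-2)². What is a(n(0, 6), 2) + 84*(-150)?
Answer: -50407/4 ≈ -12602.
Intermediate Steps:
n(W, I) = 4
a(d, Y) = -2 + 2*Y/(12 + d) (a(d, Y) = -2 + (Y + Y)/(d + 12) = -2 + (2*Y)/(12 + d) = -2 + 2*Y/(12 + d))
a(n(0, 6), 2) + 84*(-150) = 2*(-12 + 2 - 1*4)/(12 + 4) + 84*(-150) = 2*(-12 + 2 - 4)/16 - 12600 = 2*(1/16)*(-14) - 12600 = -7/4 - 12600 = -50407/4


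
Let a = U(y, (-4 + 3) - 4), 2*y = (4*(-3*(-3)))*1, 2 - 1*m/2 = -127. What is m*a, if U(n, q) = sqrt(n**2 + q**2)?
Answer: 258*sqrt(349) ≈ 4819.8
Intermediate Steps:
m = 258 (m = 4 - 2*(-127) = 4 + 254 = 258)
y = 18 (y = ((4*(-3*(-3)))*1)/2 = ((4*9)*1)/2 = (36*1)/2 = (1/2)*36 = 18)
a = sqrt(349) (a = sqrt(18**2 + ((-4 + 3) - 4)**2) = sqrt(324 + (-1 - 4)**2) = sqrt(324 + (-5)**2) = sqrt(324 + 25) = sqrt(349) ≈ 18.682)
m*a = 258*sqrt(349)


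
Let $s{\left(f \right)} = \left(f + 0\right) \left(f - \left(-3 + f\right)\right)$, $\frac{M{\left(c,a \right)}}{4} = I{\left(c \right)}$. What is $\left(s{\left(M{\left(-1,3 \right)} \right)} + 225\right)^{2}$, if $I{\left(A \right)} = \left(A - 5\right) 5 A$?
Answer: $342225$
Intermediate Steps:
$I{\left(A \right)} = A \left(-25 + 5 A\right)$ ($I{\left(A \right)} = \left(A - 5\right) 5 A = \left(-5 + A\right) 5 A = \left(-25 + 5 A\right) A = A \left(-25 + 5 A\right)$)
$M{\left(c,a \right)} = 20 c \left(-5 + c\right)$ ($M{\left(c,a \right)} = 4 \cdot 5 c \left(-5 + c\right) = 20 c \left(-5 + c\right)$)
$s{\left(f \right)} = 3 f$ ($s{\left(f \right)} = f 3 = 3 f$)
$\left(s{\left(M{\left(-1,3 \right)} \right)} + 225\right)^{2} = \left(3 \cdot 20 \left(-1\right) \left(-5 - 1\right) + 225\right)^{2} = \left(3 \cdot 20 \left(-1\right) \left(-6\right) + 225\right)^{2} = \left(3 \cdot 120 + 225\right)^{2} = \left(360 + 225\right)^{2} = 585^{2} = 342225$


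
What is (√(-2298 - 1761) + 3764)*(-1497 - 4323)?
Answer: -21906480 - 17460*I*√451 ≈ -2.1906e+7 - 3.7079e+5*I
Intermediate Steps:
(√(-2298 - 1761) + 3764)*(-1497 - 4323) = (√(-4059) + 3764)*(-5820) = (3*I*√451 + 3764)*(-5820) = (3764 + 3*I*√451)*(-5820) = -21906480 - 17460*I*√451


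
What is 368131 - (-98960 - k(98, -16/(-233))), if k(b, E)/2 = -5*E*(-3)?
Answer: 108832683/233 ≈ 4.6709e+5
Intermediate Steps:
k(b, E) = 30*E (k(b, E) = 2*(-5*E*(-3)) = 2*(15*E) = 30*E)
368131 - (-98960 - k(98, -16/(-233))) = 368131 - (-98960 - 30*(-16/(-233))) = 368131 - (-98960 - 30*(-16*(-1/233))) = 368131 - (-98960 - 30*16/233) = 368131 - (-98960 - 1*480/233) = 368131 - (-98960 - 480/233) = 368131 - 1*(-23058160/233) = 368131 + 23058160/233 = 108832683/233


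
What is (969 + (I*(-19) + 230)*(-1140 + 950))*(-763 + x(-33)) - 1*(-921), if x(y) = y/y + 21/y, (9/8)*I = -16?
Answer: 645701230/9 ≈ 7.1745e+7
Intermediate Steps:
I = -128/9 (I = (8/9)*(-16) = -128/9 ≈ -14.222)
x(y) = 1 + 21/y
(969 + (I*(-19) + 230)*(-1140 + 950))*(-763 + x(-33)) - 1*(-921) = (969 + (-128/9*(-19) + 230)*(-1140 + 950))*(-763 + (21 - 33)/(-33)) - 1*(-921) = (969 + (2432/9 + 230)*(-190))*(-763 - 1/33*(-12)) + 921 = (969 + (4502/9)*(-190))*(-763 + 4/11) + 921 = (969 - 855380/9)*(-8389/11) + 921 = -846659/9*(-8389/11) + 921 = 645692941/9 + 921 = 645701230/9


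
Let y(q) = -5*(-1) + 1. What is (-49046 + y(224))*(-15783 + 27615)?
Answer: -580241280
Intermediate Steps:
y(q) = 6 (y(q) = 5 + 1 = 6)
(-49046 + y(224))*(-15783 + 27615) = (-49046 + 6)*(-15783 + 27615) = -49040*11832 = -580241280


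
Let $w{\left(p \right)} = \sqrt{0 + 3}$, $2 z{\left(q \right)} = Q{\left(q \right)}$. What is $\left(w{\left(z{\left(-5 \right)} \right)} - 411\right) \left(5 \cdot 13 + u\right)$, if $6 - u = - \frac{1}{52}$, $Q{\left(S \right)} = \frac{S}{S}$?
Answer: $- \frac{1517823}{52} + \frac{3693 \sqrt{3}}{52} \approx -29066.0$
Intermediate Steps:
$Q{\left(S \right)} = 1$
$z{\left(q \right)} = \frac{1}{2}$ ($z{\left(q \right)} = \frac{1}{2} \cdot 1 = \frac{1}{2}$)
$w{\left(p \right)} = \sqrt{3}$
$u = \frac{313}{52}$ ($u = 6 - - \frac{1}{52} = 6 + \frac{1}{52} = \frac{313}{52} \approx 6.0192$)
$\left(w{\left(z{\left(-5 \right)} \right)} - 411\right) \left(5 \cdot 13 + u\right) = \left(\sqrt{3} - 411\right) \left(5 \cdot 13 + \frac{313}{52}\right) = \left(-411 + \sqrt{3}\right) \left(65 + \frac{313}{52}\right) = \left(-411 + \sqrt{3}\right) \frac{3693}{52} = - \frac{1517823}{52} + \frac{3693 \sqrt{3}}{52}$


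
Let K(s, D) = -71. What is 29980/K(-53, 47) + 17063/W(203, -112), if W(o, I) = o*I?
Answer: -682836753/1614256 ≈ -423.00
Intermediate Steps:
W(o, I) = I*o
29980/K(-53, 47) + 17063/W(203, -112) = 29980/(-71) + 17063/((-112*203)) = 29980*(-1/71) + 17063/(-22736) = -29980/71 + 17063*(-1/22736) = -29980/71 - 17063/22736 = -682836753/1614256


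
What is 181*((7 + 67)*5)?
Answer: 66970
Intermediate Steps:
181*((7 + 67)*5) = 181*(74*5) = 181*370 = 66970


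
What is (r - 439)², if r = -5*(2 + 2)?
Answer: 210681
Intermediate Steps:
r = -20 (r = -5*4 = -20)
(r - 439)² = (-20 - 439)² = (-459)² = 210681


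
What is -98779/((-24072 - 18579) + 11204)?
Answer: 98779/31447 ≈ 3.1411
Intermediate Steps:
-98779/((-24072 - 18579) + 11204) = -98779/(-42651 + 11204) = -98779/(-31447) = -98779*(-1/31447) = 98779/31447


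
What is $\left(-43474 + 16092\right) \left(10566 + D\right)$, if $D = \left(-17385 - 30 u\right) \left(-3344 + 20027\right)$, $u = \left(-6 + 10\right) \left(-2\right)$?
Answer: $7831785100158$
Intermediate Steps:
$u = -8$ ($u = 4 \left(-2\right) = -8$)
$D = -286030035$ ($D = \left(-17385 - -240\right) \left(-3344 + 20027\right) = \left(-17385 + 240\right) 16683 = \left(-17145\right) 16683 = -286030035$)
$\left(-43474 + 16092\right) \left(10566 + D\right) = \left(-43474 + 16092\right) \left(10566 - 286030035\right) = \left(-27382\right) \left(-286019469\right) = 7831785100158$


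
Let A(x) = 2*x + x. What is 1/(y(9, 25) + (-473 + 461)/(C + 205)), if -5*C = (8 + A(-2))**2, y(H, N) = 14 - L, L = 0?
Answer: 1021/14234 ≈ 0.071730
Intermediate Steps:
A(x) = 3*x
y(H, N) = 14 (y(H, N) = 14 - 1*0 = 14 + 0 = 14)
C = -4/5 (C = -(8 + 3*(-2))**2/5 = -(8 - 6)**2/5 = -1/5*2**2 = -1/5*4 = -4/5 ≈ -0.80000)
1/(y(9, 25) + (-473 + 461)/(C + 205)) = 1/(14 + (-473 + 461)/(-4/5 + 205)) = 1/(14 - 12/1021/5) = 1/(14 - 12*5/1021) = 1/(14 - 60/1021) = 1/(14234/1021) = 1021/14234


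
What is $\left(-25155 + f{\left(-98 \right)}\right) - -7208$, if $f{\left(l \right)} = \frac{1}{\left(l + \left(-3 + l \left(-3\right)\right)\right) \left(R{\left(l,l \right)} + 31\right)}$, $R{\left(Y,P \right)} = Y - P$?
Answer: $- \frac{107376900}{5983} \approx -17947.0$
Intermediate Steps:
$f{\left(l \right)} = \frac{1}{-93 - 62 l}$ ($f{\left(l \right)} = \frac{1}{\left(l + \left(-3 + l \left(-3\right)\right)\right) \left(\left(l - l\right) + 31\right)} = \frac{1}{\left(l - \left(3 + 3 l\right)\right) \left(0 + 31\right)} = \frac{1}{\left(-3 - 2 l\right) 31} = \frac{1}{-93 - 62 l}$)
$\left(-25155 + f{\left(-98 \right)}\right) - -7208 = \left(-25155 - \frac{1}{93 + 62 \left(-98\right)}\right) - -7208 = \left(-25155 - \frac{1}{93 - 6076}\right) + 7208 = \left(-25155 - \frac{1}{-5983}\right) + 7208 = \left(-25155 - - \frac{1}{5983}\right) + 7208 = \left(-25155 + \frac{1}{5983}\right) + 7208 = - \frac{150502364}{5983} + 7208 = - \frac{107376900}{5983}$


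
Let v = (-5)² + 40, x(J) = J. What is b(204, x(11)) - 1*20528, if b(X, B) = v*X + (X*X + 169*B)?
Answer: 36207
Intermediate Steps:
v = 65 (v = 25 + 40 = 65)
b(X, B) = X² + 65*X + 169*B (b(X, B) = 65*X + (X*X + 169*B) = 65*X + (X² + 169*B) = X² + 65*X + 169*B)
b(204, x(11)) - 1*20528 = (204² + 65*204 + 169*11) - 1*20528 = (41616 + 13260 + 1859) - 20528 = 56735 - 20528 = 36207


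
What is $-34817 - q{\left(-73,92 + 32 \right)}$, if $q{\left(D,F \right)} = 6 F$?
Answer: $-35561$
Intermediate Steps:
$-34817 - q{\left(-73,92 + 32 \right)} = -34817 - 6 \left(92 + 32\right) = -34817 - 6 \cdot 124 = -34817 - 744 = -35561$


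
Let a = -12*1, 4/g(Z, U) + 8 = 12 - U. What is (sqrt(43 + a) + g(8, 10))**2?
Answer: 283/9 - 4*sqrt(31)/3 ≈ 24.021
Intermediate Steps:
g(Z, U) = 4/(4 - U) (g(Z, U) = 4/(-8 + (12 - U)) = 4/(4 - U))
a = -12
(sqrt(43 + a) + g(8, 10))**2 = (sqrt(43 - 12) - 4/(-4 + 10))**2 = (sqrt(31) - 4/6)**2 = (sqrt(31) - 4*1/6)**2 = (sqrt(31) - 2/3)**2 = (-2/3 + sqrt(31))**2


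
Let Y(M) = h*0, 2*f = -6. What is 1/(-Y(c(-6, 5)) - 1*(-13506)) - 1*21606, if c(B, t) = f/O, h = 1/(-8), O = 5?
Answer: -291810635/13506 ≈ -21606.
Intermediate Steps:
f = -3 (f = (½)*(-6) = -3)
h = -⅛ ≈ -0.12500
c(B, t) = -⅗ (c(B, t) = -3/5 = -3*⅕ = -⅗)
Y(M) = 0 (Y(M) = -⅛*0 = 0)
1/(-Y(c(-6, 5)) - 1*(-13506)) - 1*21606 = 1/(-1*0 - 1*(-13506)) - 1*21606 = 1/(0 + 13506) - 21606 = 1/13506 - 21606 = -291810635/13506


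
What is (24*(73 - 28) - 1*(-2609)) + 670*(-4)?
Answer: 1009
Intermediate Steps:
(24*(73 - 28) - 1*(-2609)) + 670*(-4) = (24*45 + 2609) - 2680 = (1080 + 2609) - 2680 = 3689 - 2680 = 1009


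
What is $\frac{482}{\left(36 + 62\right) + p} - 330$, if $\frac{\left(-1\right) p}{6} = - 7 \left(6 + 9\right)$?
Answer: $- \frac{119879}{364} \approx -329.34$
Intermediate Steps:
$p = 630$ ($p = - 6 \left(- 7 \left(6 + 9\right)\right) = - 6 \left(\left(-7\right) 15\right) = \left(-6\right) \left(-105\right) = 630$)
$\frac{482}{\left(36 + 62\right) + p} - 330 = \frac{482}{\left(36 + 62\right) + 630} - 330 = \frac{482}{98 + 630} - 330 = \frac{482}{728} - 330 = 482 \cdot \frac{1}{728} - 330 = \frac{241}{364} - 330 = - \frac{119879}{364}$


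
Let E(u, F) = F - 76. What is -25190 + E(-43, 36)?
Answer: -25230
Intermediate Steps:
E(u, F) = -76 + F
-25190 + E(-43, 36) = -25190 + (-76 + 36) = -25190 - 40 = -25230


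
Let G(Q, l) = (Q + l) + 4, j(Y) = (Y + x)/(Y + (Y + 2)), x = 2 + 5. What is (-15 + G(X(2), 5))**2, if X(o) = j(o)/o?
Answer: 441/16 ≈ 27.563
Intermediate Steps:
x = 7
j(Y) = (7 + Y)/(2 + 2*Y) (j(Y) = (Y + 7)/(Y + (Y + 2)) = (7 + Y)/(Y + (2 + Y)) = (7 + Y)/(2 + 2*Y))
X(o) = (7 + o)/(2*o*(1 + o)) (X(o) = ((7 + o)/(2*(1 + o)))/o = (7 + o)/(2*o*(1 + o)))
G(Q, l) = 4 + Q + l
(-15 + G(X(2), 5))**2 = (-15 + (4 + (1/2)*(7 + 2)/(2*(1 + 2)) + 5))**2 = (-15 + (4 + (1/2)*(1/2)*9/3 + 5))**2 = (-15 + (4 + (1/2)*(1/2)*(1/3)*9 + 5))**2 = (-15 + (4 + 3/4 + 5))**2 = (-15 + 39/4)**2 = (-21/4)**2 = 441/16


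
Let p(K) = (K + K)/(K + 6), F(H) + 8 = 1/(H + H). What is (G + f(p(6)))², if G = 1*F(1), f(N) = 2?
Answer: 121/4 ≈ 30.250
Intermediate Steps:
F(H) = -8 + 1/(2*H) (F(H) = -8 + 1/(H + H) = -8 + 1/(2*H))
p(K) = 2*K/(6 + K) (p(K) = (2*K)/(6 + K) = 2*K/(6 + K))
G = -15/2 (G = 1*(-8 + (½)/1) = 1*(-8 + (½)*1) = 1*(-8 + ½) = 1*(-15/2) = -15/2 ≈ -7.5000)
(G + f(p(6)))² = (-15/2 + 2)² = (-11/2)² = 121/4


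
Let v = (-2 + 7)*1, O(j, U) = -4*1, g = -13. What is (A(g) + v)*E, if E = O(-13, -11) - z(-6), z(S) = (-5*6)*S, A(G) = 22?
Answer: -4968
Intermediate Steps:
O(j, U) = -4
z(S) = -30*S
v = 5 (v = 5*1 = 5)
E = -184 (E = -4 - (-30)*(-6) = -4 - 1*180 = -4 - 180 = -184)
(A(g) + v)*E = (22 + 5)*(-184) = 27*(-184) = -4968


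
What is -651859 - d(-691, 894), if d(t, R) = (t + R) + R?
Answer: -652956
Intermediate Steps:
d(t, R) = t + 2*R (d(t, R) = (R + t) + R = t + 2*R)
-651859 - d(-691, 894) = -651859 - (-691 + 2*894) = -651859 - (-691 + 1788) = -651859 - 1*1097 = -651859 - 1097 = -652956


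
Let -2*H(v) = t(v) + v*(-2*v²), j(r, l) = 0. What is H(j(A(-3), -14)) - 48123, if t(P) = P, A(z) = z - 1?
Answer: -48123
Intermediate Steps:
A(z) = -1 + z
H(v) = v³ - v/2 (H(v) = -(v + v*(-2*v²))/2 = -(v - 2*v³)/2 = v³ - v/2)
H(j(A(-3), -14)) - 48123 = (0³ - ½*0) - 48123 = (0 + 0) - 48123 = 0 - 48123 = -48123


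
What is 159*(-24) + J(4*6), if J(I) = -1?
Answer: -3817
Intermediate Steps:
159*(-24) + J(4*6) = 159*(-24) - 1 = -3816 - 1 = -3817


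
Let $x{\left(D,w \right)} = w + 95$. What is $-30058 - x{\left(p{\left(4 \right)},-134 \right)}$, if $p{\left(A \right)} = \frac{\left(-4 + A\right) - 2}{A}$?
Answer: $-30019$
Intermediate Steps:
$p{\left(A \right)} = \frac{-6 + A}{A}$
$x{\left(D,w \right)} = 95 + w$
$-30058 - x{\left(p{\left(4 \right)},-134 \right)} = -30058 - \left(95 - 134\right) = -30058 - -39 = -30058 + 39 = -30019$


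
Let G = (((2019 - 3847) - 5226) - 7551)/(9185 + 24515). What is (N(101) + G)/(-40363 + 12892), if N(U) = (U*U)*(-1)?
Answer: 68757661/185154540 ≈ 0.37135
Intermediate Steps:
N(U) = -U**2 (N(U) = U**2*(-1) = -U**2)
G = -2921/6740 (G = ((-1828 - 5226) - 7551)/33700 = (-7054 - 7551)*(1/33700) = -14605*1/33700 = -2921/6740 ≈ -0.43338)
(N(101) + G)/(-40363 + 12892) = (-1*101**2 - 2921/6740)/(-40363 + 12892) = (-1*10201 - 2921/6740)/(-27471) = (-10201 - 2921/6740)*(-1/27471) = -68757661/6740*(-1/27471) = 68757661/185154540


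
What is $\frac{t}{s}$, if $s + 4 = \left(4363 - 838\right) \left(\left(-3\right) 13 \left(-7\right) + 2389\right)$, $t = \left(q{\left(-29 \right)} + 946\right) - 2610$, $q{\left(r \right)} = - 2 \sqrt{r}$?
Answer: $- \frac{832}{4691773} - \frac{i \sqrt{29}}{4691773} \approx -0.00017733 - 1.1478 \cdot 10^{-6} i$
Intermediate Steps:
$t = -1664 - 2 i \sqrt{29}$ ($t = \left(- 2 \sqrt{-29} + 946\right) - 2610 = \left(- 2 i \sqrt{29} + 946\right) - 2610 = \left(946 - 2 i \sqrt{29}\right) - 2610 = -1664 - 2 i \sqrt{29} \approx -1664.0 - 10.77 i$)
$s = 9383546$ ($s = -4 + \left(4363 - 838\right) \left(\left(-3\right) 13 \left(-7\right) + 2389\right) = -4 + 3525 \left(\left(-39\right) \left(-7\right) + 2389\right) = -4 + 3525 \left(273 + 2389\right) = -4 + 3525 \cdot 2662 = -4 + 9383550 = 9383546$)
$\frac{t}{s} = \frac{-1664 - 2 i \sqrt{29}}{9383546} = \left(-1664 - 2 i \sqrt{29}\right) \frac{1}{9383546} = - \frac{832}{4691773} - \frac{i \sqrt{29}}{4691773}$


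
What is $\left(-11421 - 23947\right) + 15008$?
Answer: $-20360$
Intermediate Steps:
$\left(-11421 - 23947\right) + 15008 = -35368 + 15008 = -20360$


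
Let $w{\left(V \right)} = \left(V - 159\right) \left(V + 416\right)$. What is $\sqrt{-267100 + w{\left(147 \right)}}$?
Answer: $8 i \sqrt{4279} \approx 523.31 i$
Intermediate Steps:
$w{\left(V \right)} = \left(-159 + V\right) \left(416 + V\right)$
$\sqrt{-267100 + w{\left(147 \right)}} = \sqrt{-267100 + \left(-66144 + 147^{2} + 257 \cdot 147\right)} = \sqrt{-267100 + \left(-66144 + 21609 + 37779\right)} = \sqrt{-267100 - 6756} = \sqrt{-273856} = 8 i \sqrt{4279}$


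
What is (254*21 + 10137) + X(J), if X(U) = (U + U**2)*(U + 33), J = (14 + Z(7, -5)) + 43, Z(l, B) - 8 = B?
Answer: 355851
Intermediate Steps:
Z(l, B) = 8 + B
J = 60 (J = (14 + (8 - 5)) + 43 = (14 + 3) + 43 = 17 + 43 = 60)
X(U) = (33 + U)*(U + U**2) (X(U) = (U + U**2)*(33 + U) = (33 + U)*(U + U**2))
(254*21 + 10137) + X(J) = (254*21 + 10137) + 60*(33 + 60**2 + 34*60) = (5334 + 10137) + 60*(33 + 3600 + 2040) = 15471 + 60*5673 = 15471 + 340380 = 355851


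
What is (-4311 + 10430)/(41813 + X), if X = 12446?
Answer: 211/1871 ≈ 0.11277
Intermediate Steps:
(-4311 + 10430)/(41813 + X) = (-4311 + 10430)/(41813 + 12446) = 6119/54259 = 6119*(1/54259) = 211/1871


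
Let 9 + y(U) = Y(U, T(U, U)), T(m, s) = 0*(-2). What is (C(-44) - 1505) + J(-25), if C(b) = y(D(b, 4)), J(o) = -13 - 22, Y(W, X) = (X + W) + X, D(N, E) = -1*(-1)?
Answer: -1548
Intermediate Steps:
T(m, s) = 0
D(N, E) = 1
Y(W, X) = W + 2*X (Y(W, X) = (W + X) + X = W + 2*X)
y(U) = -9 + U (y(U) = -9 + (U + 2*0) = -9 + (U + 0) = -9 + U)
J(o) = -35
C(b) = -8 (C(b) = -9 + 1 = -8)
(C(-44) - 1505) + J(-25) = (-8 - 1505) - 35 = -1513 - 35 = -1548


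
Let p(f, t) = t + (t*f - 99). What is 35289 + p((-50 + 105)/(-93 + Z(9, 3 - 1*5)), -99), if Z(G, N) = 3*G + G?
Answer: 668544/19 ≈ 35187.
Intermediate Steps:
Z(G, N) = 4*G
p(f, t) = -99 + t + f*t (p(f, t) = t + (f*t - 99) = t + (-99 + f*t) = -99 + t + f*t)
35289 + p((-50 + 105)/(-93 + Z(9, 3 - 1*5)), -99) = 35289 + (-99 - 99 + ((-50 + 105)/(-93 + 4*9))*(-99)) = 35289 + (-99 - 99 + (55/(-93 + 36))*(-99)) = 35289 + (-99 - 99 + (55/(-57))*(-99)) = 35289 + (-99 - 99 + (55*(-1/57))*(-99)) = 35289 + (-99 - 99 - 55/57*(-99)) = 35289 + (-99 - 99 + 1815/19) = 35289 - 1947/19 = 668544/19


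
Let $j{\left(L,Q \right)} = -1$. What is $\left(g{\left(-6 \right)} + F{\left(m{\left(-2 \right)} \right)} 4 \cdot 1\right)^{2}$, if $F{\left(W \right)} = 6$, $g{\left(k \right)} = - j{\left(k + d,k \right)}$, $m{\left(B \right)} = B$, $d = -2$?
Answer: $625$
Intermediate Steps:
$g{\left(k \right)} = 1$ ($g{\left(k \right)} = \left(-1\right) \left(-1\right) = 1$)
$\left(g{\left(-6 \right)} + F{\left(m{\left(-2 \right)} \right)} 4 \cdot 1\right)^{2} = \left(1 + 6 \cdot 4 \cdot 1\right)^{2} = \left(1 + 24 \cdot 1\right)^{2} = \left(1 + 24\right)^{2} = 25^{2} = 625$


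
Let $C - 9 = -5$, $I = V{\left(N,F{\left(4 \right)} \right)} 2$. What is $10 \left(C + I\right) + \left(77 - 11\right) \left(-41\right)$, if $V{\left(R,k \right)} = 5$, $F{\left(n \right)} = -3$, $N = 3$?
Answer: $-2566$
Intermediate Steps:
$I = 10$ ($I = 5 \cdot 2 = 10$)
$C = 4$ ($C = 9 - 5 = 4$)
$10 \left(C + I\right) + \left(77 - 11\right) \left(-41\right) = 10 \left(4 + 10\right) + \left(77 - 11\right) \left(-41\right) = 10 \cdot 14 + 66 \left(-41\right) = 140 - 2706 = -2566$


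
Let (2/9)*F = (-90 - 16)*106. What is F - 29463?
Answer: -80025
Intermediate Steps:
F = -50562 (F = 9*((-90 - 16)*106)/2 = 9*(-106*106)/2 = (9/2)*(-11236) = -50562)
F - 29463 = -50562 - 29463 = -80025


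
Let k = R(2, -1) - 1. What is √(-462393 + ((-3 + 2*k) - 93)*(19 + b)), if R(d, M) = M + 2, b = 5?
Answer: 9*I*√5737 ≈ 681.69*I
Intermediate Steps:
R(d, M) = 2 + M
k = 0 (k = (2 - 1) - 1 = 1 - 1 = 0)
√(-462393 + ((-3 + 2*k) - 93)*(19 + b)) = √(-462393 + ((-3 + 2*0) - 93)*(19 + 5)) = √(-462393 + ((-3 + 0) - 93)*24) = √(-462393 + (-3 - 93)*24) = √(-462393 - 96*24) = √(-462393 - 2304) = √(-464697) = 9*I*√5737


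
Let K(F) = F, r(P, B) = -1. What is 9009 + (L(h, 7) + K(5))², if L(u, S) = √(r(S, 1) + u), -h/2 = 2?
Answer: 9029 + 10*I*√5 ≈ 9029.0 + 22.361*I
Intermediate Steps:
h = -4 (h = -2*2 = -4)
L(u, S) = √(-1 + u)
9009 + (L(h, 7) + K(5))² = 9009 + (√(-1 - 4) + 5)² = 9009 + (√(-5) + 5)² = 9009 + (I*√5 + 5)² = 9009 + (5 + I*√5)²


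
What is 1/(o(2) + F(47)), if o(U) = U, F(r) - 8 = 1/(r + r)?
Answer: 94/941 ≈ 0.099894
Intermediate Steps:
F(r) = 8 + 1/(2*r) (F(r) = 8 + 1/(r + r) = 8 + 1/(2*r))
1/(o(2) + F(47)) = 1/(2 + (8 + (½)/47)) = 1/(2 + (8 + (½)*(1/47))) = 1/(2 + (8 + 1/94)) = 1/(2 + 753/94) = 1/(941/94) = 94/941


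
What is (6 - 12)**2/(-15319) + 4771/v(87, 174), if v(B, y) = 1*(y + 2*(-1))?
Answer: 73080757/2634868 ≈ 27.736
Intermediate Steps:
v(B, y) = -2 + y (v(B, y) = 1*(y - 2) = 1*(-2 + y) = -2 + y)
(6 - 12)**2/(-15319) + 4771/v(87, 174) = (6 - 12)**2/(-15319) + 4771/(-2 + 174) = (-6)**2*(-1/15319) + 4771/172 = 36*(-1/15319) + 4771*(1/172) = -36/15319 + 4771/172 = 73080757/2634868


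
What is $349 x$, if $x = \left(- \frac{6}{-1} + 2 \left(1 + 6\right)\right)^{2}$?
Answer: $139600$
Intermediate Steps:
$x = 400$ ($x = \left(\left(-6\right) \left(-1\right) + 2 \cdot 7\right)^{2} = \left(6 + 14\right)^{2} = 20^{2} = 400$)
$349 x = 349 \cdot 400 = 139600$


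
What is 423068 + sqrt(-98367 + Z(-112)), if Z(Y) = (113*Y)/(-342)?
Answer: 423068 + I*sqrt(319474151)/57 ≈ 4.2307e+5 + 313.58*I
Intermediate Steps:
Z(Y) = -113*Y/342 (Z(Y) = (113*Y)*(-1/342) = -113*Y/342)
423068 + sqrt(-98367 + Z(-112)) = 423068 + sqrt(-98367 - 113/342*(-112)) = 423068 + sqrt(-98367 + 6328/171) = 423068 + sqrt(-16814429/171) = 423068 + I*sqrt(319474151)/57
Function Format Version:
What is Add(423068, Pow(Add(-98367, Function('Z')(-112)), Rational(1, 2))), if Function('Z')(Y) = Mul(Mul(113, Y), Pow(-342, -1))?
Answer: Add(423068, Mul(Rational(1, 57), I, Pow(319474151, Rational(1, 2)))) ≈ Add(4.2307e+5, Mul(313.58, I))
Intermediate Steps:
Function('Z')(Y) = Mul(Rational(-113, 342), Y) (Function('Z')(Y) = Mul(Mul(113, Y), Rational(-1, 342)) = Mul(Rational(-113, 342), Y))
Add(423068, Pow(Add(-98367, Function('Z')(-112)), Rational(1, 2))) = Add(423068, Pow(Add(-98367, Mul(Rational(-113, 342), -112)), Rational(1, 2))) = Add(423068, Pow(Add(-98367, Rational(6328, 171)), Rational(1, 2))) = Add(423068, Pow(Rational(-16814429, 171), Rational(1, 2))) = Add(423068, Mul(Rational(1, 57), I, Pow(319474151, Rational(1, 2))))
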